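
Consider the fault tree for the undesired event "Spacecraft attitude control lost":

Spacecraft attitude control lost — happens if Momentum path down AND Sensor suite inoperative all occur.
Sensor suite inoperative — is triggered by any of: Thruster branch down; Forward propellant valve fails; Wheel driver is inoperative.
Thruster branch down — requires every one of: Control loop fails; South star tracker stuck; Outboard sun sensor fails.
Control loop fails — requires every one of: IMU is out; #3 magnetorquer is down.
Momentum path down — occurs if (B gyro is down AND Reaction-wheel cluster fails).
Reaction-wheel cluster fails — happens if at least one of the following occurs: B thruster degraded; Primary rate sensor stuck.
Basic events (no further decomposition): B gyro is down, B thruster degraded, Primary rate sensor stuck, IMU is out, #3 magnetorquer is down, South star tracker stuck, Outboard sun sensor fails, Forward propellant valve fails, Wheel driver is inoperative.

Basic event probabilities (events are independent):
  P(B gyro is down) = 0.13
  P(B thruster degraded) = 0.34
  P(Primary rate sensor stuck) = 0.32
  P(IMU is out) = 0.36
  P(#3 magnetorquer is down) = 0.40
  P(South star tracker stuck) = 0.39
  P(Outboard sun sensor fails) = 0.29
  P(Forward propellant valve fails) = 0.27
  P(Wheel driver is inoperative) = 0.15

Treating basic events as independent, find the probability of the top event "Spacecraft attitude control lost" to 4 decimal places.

0.0279

P(Reaction-wheel cluster fails) [OR] = 1 − (1−0.34) × (1−0.32) = 0.551200
P(Momentum path down) [AND] = 0.13 × 0.551200 = 0.071656
P(Control loop fails) [AND] = 0.36 × 0.40 = 0.144000
P(Thruster branch down) [AND] = 0.144000 × 0.39 × 0.29 = 0.016286
P(Sensor suite inoperative) [OR] = 1 − (1−0.016286) × (1−0.27) × (1−0.15) = 0.389605
P(Spacecraft attitude control lost) [AND] = 0.071656 × 0.389605 = 0.027918
Rounded to 4 decimal places: P(Spacecraft attitude control lost) ≈ 0.0279.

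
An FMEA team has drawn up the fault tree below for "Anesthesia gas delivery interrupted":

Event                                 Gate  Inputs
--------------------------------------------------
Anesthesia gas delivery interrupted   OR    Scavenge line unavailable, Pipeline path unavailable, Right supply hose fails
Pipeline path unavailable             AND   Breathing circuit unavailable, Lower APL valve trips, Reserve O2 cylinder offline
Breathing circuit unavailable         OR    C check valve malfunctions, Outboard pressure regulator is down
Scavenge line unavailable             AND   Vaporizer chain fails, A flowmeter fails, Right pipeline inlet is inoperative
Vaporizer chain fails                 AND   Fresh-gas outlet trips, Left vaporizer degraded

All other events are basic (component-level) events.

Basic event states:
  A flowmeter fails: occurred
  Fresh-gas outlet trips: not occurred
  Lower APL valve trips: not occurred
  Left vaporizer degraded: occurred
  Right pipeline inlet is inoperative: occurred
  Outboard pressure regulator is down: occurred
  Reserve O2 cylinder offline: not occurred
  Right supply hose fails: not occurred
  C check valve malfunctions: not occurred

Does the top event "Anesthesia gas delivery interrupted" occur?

No

Vaporizer chain fails [AND]: Fresh-gas outlet trips=not, Left vaporizer degraded=occurs → not all inputs occur → does not occur.
Scavenge line unavailable [AND]: Vaporizer chain fails=not, A flowmeter fails=occurs, Right pipeline inlet is inoperative=occurs → not all inputs occur → does not occur.
Breathing circuit unavailable [OR]: C check valve malfunctions=not, Outboard pressure regulator is down=occurs → at least one input occurs → occurs.
Pipeline path unavailable [AND]: Breathing circuit unavailable=occurs, Lower APL valve trips=not, Reserve O2 cylinder offline=not → not all inputs occur → does not occur.
Anesthesia gas delivery interrupted [OR]: Scavenge line unavailable=not, Pipeline path unavailable=not, Right supply hose fails=not → no input occurs → does not occur.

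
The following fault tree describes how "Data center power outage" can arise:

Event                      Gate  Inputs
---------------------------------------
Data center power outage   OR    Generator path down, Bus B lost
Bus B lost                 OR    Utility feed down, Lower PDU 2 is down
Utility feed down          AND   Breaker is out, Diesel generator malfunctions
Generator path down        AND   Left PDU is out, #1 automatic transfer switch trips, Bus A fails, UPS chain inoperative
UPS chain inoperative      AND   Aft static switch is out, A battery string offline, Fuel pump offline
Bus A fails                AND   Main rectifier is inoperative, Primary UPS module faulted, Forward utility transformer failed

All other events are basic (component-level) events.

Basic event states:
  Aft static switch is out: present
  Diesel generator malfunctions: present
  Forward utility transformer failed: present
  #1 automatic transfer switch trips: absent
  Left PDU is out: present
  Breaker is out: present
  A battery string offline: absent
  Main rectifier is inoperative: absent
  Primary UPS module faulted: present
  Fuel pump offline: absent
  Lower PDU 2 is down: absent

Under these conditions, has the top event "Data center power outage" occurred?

Yes

Bus A fails [AND]: Main rectifier is inoperative=not, Primary UPS module faulted=occurs, Forward utility transformer failed=occurs → not all inputs occur → does not occur.
UPS chain inoperative [AND]: Aft static switch is out=occurs, A battery string offline=not, Fuel pump offline=not → not all inputs occur → does not occur.
Generator path down [AND]: Left PDU is out=occurs, #1 automatic transfer switch trips=not, Bus A fails=not, UPS chain inoperative=not → not all inputs occur → does not occur.
Utility feed down [AND]: Breaker is out=occurs, Diesel generator malfunctions=occurs → all inputs occur → occurs.
Bus B lost [OR]: Utility feed down=occurs, Lower PDU 2 is down=not → at least one input occurs → occurs.
Data center power outage [OR]: Generator path down=not, Bus B lost=occurs → at least one input occurs → occurs.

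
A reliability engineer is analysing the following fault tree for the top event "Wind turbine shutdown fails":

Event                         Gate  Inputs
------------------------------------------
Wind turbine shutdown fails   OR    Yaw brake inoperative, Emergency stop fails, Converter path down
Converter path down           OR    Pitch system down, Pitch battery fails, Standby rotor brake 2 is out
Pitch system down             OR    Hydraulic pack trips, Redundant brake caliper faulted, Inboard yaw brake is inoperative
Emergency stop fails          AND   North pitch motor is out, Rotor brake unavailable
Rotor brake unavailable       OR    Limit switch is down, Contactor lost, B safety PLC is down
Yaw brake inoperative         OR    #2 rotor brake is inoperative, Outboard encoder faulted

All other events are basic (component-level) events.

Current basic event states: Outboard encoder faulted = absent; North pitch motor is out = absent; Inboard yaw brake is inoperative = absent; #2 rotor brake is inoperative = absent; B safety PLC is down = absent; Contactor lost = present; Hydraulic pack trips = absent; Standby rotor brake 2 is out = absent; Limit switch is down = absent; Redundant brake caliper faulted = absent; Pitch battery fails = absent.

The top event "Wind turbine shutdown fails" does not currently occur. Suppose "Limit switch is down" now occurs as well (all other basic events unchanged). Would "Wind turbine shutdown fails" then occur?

No

Counterfactual: set "Limit switch is down" to occurred.
Yaw brake inoperative [OR]: #2 rotor brake is inoperative=not, Outboard encoder faulted=not → no input occurs → does not occur.
Rotor brake unavailable [OR]: Limit switch is down=occurs, Contactor lost=occurs, B safety PLC is down=not → at least one input occurs → occurs.
Emergency stop fails [AND]: North pitch motor is out=not, Rotor brake unavailable=occurs → not all inputs occur → does not occur.
Pitch system down [OR]: Hydraulic pack trips=not, Redundant brake caliper faulted=not, Inboard yaw brake is inoperative=not → no input occurs → does not occur.
Converter path down [OR]: Pitch system down=not, Pitch battery fails=not, Standby rotor brake 2 is out=not → no input occurs → does not occur.
Wind turbine shutdown fails [OR]: Yaw brake inoperative=not, Emergency stop fails=not, Converter path down=not → no input occurs → does not occur.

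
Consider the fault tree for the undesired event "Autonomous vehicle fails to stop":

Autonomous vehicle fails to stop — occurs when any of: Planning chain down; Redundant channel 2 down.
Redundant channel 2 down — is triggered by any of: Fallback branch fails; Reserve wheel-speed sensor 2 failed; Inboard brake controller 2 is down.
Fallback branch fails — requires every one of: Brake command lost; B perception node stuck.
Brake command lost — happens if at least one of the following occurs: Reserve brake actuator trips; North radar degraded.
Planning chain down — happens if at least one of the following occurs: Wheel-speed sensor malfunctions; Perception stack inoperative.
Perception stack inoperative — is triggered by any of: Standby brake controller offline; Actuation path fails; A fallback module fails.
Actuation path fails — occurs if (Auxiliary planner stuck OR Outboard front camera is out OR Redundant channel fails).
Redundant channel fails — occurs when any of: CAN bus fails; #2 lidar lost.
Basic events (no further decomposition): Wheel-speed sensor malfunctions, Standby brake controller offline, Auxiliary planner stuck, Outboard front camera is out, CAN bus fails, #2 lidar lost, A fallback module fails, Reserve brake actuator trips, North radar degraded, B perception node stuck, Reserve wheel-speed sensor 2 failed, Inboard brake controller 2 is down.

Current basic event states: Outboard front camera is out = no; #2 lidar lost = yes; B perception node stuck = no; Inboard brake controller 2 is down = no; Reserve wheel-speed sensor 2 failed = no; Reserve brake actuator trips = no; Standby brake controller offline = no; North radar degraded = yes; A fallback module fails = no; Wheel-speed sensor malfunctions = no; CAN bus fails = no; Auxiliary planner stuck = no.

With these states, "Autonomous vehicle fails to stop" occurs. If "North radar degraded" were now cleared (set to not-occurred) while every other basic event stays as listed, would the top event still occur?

Counterfactual: set "North radar degraded" to not occurred.
Redundant channel fails [OR]: CAN bus fails=not, #2 lidar lost=occurs → at least one input occurs → occurs.
Actuation path fails [OR]: Auxiliary planner stuck=not, Outboard front camera is out=not, Redundant channel fails=occurs → at least one input occurs → occurs.
Perception stack inoperative [OR]: Standby brake controller offline=not, Actuation path fails=occurs, A fallback module fails=not → at least one input occurs → occurs.
Planning chain down [OR]: Wheel-speed sensor malfunctions=not, Perception stack inoperative=occurs → at least one input occurs → occurs.
Brake command lost [OR]: Reserve brake actuator trips=not, North radar degraded=not → no input occurs → does not occur.
Fallback branch fails [AND]: Brake command lost=not, B perception node stuck=not → not all inputs occur → does not occur.
Redundant channel 2 down [OR]: Fallback branch fails=not, Reserve wheel-speed sensor 2 failed=not, Inboard brake controller 2 is down=not → no input occurs → does not occur.
Autonomous vehicle fails to stop [OR]: Planning chain down=occurs, Redundant channel 2 down=not → at least one input occurs → occurs.

Yes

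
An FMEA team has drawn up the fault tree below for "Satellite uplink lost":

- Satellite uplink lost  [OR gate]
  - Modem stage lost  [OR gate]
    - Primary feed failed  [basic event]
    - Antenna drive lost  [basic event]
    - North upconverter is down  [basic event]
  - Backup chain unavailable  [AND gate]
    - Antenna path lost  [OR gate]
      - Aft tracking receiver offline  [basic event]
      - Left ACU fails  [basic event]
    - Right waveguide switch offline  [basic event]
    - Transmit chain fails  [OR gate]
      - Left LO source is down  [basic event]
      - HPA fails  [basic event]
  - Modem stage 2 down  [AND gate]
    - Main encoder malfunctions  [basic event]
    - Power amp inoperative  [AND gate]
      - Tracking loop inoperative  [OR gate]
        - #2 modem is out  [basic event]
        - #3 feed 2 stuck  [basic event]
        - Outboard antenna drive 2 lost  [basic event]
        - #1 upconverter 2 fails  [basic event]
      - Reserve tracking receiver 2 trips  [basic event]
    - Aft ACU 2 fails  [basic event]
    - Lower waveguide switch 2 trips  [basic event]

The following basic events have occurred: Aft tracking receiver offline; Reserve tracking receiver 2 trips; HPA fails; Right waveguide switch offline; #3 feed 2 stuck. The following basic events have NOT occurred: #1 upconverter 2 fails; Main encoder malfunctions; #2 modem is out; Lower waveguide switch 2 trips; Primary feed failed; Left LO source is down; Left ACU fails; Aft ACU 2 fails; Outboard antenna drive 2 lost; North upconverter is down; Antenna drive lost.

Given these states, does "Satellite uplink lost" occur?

Yes

Modem stage lost [OR]: Primary feed failed=not, Antenna drive lost=not, North upconverter is down=not → no input occurs → does not occur.
Antenna path lost [OR]: Aft tracking receiver offline=occurs, Left ACU fails=not → at least one input occurs → occurs.
Transmit chain fails [OR]: Left LO source is down=not, HPA fails=occurs → at least one input occurs → occurs.
Backup chain unavailable [AND]: Antenna path lost=occurs, Right waveguide switch offline=occurs, Transmit chain fails=occurs → all inputs occur → occurs.
Tracking loop inoperative [OR]: #2 modem is out=not, #3 feed 2 stuck=occurs, Outboard antenna drive 2 lost=not, #1 upconverter 2 fails=not → at least one input occurs → occurs.
Power amp inoperative [AND]: Tracking loop inoperative=occurs, Reserve tracking receiver 2 trips=occurs → all inputs occur → occurs.
Modem stage 2 down [AND]: Main encoder malfunctions=not, Power amp inoperative=occurs, Aft ACU 2 fails=not, Lower waveguide switch 2 trips=not → not all inputs occur → does not occur.
Satellite uplink lost [OR]: Modem stage lost=not, Backup chain unavailable=occurs, Modem stage 2 down=not → at least one input occurs → occurs.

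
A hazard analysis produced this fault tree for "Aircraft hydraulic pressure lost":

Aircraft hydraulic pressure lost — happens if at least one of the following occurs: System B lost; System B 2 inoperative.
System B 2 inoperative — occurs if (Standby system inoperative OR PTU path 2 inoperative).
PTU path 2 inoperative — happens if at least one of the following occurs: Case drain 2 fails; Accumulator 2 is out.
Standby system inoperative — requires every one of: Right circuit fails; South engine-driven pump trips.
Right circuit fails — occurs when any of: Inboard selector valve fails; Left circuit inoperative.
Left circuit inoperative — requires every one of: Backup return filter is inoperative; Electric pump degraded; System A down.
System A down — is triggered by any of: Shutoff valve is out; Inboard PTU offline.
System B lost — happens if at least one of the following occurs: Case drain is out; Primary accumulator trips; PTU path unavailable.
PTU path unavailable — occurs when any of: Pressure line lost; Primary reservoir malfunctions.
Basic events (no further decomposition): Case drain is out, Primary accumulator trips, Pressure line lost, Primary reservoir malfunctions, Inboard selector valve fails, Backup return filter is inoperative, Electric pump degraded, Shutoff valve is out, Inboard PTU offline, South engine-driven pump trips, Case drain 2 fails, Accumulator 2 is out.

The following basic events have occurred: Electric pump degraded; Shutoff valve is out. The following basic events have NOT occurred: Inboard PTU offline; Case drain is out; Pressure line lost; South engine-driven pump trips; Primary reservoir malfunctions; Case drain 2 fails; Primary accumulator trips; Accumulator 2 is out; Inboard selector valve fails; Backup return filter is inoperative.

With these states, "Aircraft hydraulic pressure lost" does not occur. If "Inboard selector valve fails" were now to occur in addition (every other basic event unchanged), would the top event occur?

Counterfactual: set "Inboard selector valve fails" to occurred.
PTU path unavailable [OR]: Pressure line lost=not, Primary reservoir malfunctions=not → no input occurs → does not occur.
System B lost [OR]: Case drain is out=not, Primary accumulator trips=not, PTU path unavailable=not → no input occurs → does not occur.
System A down [OR]: Shutoff valve is out=occurs, Inboard PTU offline=not → at least one input occurs → occurs.
Left circuit inoperative [AND]: Backup return filter is inoperative=not, Electric pump degraded=occurs, System A down=occurs → not all inputs occur → does not occur.
Right circuit fails [OR]: Inboard selector valve fails=occurs, Left circuit inoperative=not → at least one input occurs → occurs.
Standby system inoperative [AND]: Right circuit fails=occurs, South engine-driven pump trips=not → not all inputs occur → does not occur.
PTU path 2 inoperative [OR]: Case drain 2 fails=not, Accumulator 2 is out=not → no input occurs → does not occur.
System B 2 inoperative [OR]: Standby system inoperative=not, PTU path 2 inoperative=not → no input occurs → does not occur.
Aircraft hydraulic pressure lost [OR]: System B lost=not, System B 2 inoperative=not → no input occurs → does not occur.

No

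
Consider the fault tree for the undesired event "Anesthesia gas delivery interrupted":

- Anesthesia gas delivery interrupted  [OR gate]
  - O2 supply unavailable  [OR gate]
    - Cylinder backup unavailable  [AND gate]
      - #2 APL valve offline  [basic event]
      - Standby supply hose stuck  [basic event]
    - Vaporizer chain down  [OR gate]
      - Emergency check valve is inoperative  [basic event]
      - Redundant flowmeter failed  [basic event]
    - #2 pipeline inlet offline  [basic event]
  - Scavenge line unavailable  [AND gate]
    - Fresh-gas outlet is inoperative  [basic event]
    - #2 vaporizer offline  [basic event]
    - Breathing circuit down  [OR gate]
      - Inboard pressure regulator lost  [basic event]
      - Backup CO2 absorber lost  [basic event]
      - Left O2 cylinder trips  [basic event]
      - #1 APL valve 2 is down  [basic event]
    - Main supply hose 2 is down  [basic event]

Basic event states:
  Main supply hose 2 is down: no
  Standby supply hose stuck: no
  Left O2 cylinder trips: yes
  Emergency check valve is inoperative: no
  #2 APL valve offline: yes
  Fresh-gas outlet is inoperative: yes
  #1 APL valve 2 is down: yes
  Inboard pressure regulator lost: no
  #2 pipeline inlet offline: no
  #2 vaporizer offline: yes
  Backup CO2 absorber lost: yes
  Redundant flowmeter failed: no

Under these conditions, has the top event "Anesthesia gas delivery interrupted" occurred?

No

Cylinder backup unavailable [AND]: #2 APL valve offline=occurs, Standby supply hose stuck=not → not all inputs occur → does not occur.
Vaporizer chain down [OR]: Emergency check valve is inoperative=not, Redundant flowmeter failed=not → no input occurs → does not occur.
O2 supply unavailable [OR]: Cylinder backup unavailable=not, Vaporizer chain down=not, #2 pipeline inlet offline=not → no input occurs → does not occur.
Breathing circuit down [OR]: Inboard pressure regulator lost=not, Backup CO2 absorber lost=occurs, Left O2 cylinder trips=occurs, #1 APL valve 2 is down=occurs → at least one input occurs → occurs.
Scavenge line unavailable [AND]: Fresh-gas outlet is inoperative=occurs, #2 vaporizer offline=occurs, Breathing circuit down=occurs, Main supply hose 2 is down=not → not all inputs occur → does not occur.
Anesthesia gas delivery interrupted [OR]: O2 supply unavailable=not, Scavenge line unavailable=not → no input occurs → does not occur.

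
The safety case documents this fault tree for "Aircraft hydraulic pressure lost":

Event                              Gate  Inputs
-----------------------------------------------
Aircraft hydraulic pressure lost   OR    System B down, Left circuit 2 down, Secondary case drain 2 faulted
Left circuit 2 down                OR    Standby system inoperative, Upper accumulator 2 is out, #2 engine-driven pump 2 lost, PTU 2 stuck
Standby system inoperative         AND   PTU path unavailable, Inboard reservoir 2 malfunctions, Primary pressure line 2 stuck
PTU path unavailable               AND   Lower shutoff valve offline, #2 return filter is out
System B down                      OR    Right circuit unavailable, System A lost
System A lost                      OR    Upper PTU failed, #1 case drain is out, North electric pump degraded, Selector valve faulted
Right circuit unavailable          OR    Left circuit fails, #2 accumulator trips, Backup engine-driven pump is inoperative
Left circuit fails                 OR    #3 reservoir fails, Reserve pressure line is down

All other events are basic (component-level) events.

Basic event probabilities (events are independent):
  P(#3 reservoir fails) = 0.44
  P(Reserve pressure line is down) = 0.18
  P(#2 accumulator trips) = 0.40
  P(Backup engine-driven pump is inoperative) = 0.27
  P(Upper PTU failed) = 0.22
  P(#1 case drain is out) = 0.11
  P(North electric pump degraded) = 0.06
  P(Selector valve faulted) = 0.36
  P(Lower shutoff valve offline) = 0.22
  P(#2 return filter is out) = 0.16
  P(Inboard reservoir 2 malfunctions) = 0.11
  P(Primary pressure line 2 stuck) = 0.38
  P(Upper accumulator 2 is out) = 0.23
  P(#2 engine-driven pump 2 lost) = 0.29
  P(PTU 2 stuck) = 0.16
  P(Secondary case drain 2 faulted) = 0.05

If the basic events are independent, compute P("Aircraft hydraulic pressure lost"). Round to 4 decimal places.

P(Left circuit fails) [OR] = 1 − (1−0.44) × (1−0.18) = 0.540800
P(Right circuit unavailable) [OR] = 1 − (1−0.540800) × (1−0.40) × (1−0.27) = 0.798870
P(System A lost) [OR] = 1 − (1−0.22) × (1−0.11) × (1−0.06) × (1−0.36) = 0.582369
P(System B down) [OR] = 1 − (1−0.798870) × (1−0.582369) = 0.916002
P(PTU path unavailable) [AND] = 0.22 × 0.16 = 0.035200
P(Standby system inoperative) [AND] = 0.035200 × 0.11 × 0.38 = 0.001471
P(Left circuit 2 down) [OR] = 1 − (1−0.001471) × (1−0.23) × (1−0.29) × (1−0.16) = 0.541448
P(Aircraft hydraulic pressure lost) [OR] = 1 − (1−0.916002) × (1−0.541448) × (1−0.05) = 0.963408
Rounded to 4 decimal places: P(Aircraft hydraulic pressure lost) ≈ 0.9634.

0.9634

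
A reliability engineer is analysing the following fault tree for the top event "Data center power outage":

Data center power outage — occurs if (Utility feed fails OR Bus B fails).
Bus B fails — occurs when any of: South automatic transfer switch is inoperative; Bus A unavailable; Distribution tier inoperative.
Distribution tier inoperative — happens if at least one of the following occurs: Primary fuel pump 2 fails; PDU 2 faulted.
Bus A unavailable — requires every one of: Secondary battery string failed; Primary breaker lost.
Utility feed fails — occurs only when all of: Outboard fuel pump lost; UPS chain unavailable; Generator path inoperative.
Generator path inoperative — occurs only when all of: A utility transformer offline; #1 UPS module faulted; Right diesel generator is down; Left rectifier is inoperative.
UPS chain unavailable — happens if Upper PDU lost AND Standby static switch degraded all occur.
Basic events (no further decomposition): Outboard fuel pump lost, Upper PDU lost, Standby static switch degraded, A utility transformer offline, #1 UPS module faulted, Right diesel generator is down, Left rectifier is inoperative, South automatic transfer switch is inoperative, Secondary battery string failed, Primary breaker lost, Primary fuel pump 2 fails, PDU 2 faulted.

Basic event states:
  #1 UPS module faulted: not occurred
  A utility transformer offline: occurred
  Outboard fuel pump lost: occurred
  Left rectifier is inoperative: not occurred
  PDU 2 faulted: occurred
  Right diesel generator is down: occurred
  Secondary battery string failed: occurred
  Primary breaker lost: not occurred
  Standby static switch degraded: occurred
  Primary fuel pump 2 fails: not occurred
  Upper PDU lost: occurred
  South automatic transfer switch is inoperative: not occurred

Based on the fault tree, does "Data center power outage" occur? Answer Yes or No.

UPS chain unavailable [AND]: Upper PDU lost=occurs, Standby static switch degraded=occurs → all inputs occur → occurs.
Generator path inoperative [AND]: A utility transformer offline=occurs, #1 UPS module faulted=not, Right diesel generator is down=occurs, Left rectifier is inoperative=not → not all inputs occur → does not occur.
Utility feed fails [AND]: Outboard fuel pump lost=occurs, UPS chain unavailable=occurs, Generator path inoperative=not → not all inputs occur → does not occur.
Bus A unavailable [AND]: Secondary battery string failed=occurs, Primary breaker lost=not → not all inputs occur → does not occur.
Distribution tier inoperative [OR]: Primary fuel pump 2 fails=not, PDU 2 faulted=occurs → at least one input occurs → occurs.
Bus B fails [OR]: South automatic transfer switch is inoperative=not, Bus A unavailable=not, Distribution tier inoperative=occurs → at least one input occurs → occurs.
Data center power outage [OR]: Utility feed fails=not, Bus B fails=occurs → at least one input occurs → occurs.

Yes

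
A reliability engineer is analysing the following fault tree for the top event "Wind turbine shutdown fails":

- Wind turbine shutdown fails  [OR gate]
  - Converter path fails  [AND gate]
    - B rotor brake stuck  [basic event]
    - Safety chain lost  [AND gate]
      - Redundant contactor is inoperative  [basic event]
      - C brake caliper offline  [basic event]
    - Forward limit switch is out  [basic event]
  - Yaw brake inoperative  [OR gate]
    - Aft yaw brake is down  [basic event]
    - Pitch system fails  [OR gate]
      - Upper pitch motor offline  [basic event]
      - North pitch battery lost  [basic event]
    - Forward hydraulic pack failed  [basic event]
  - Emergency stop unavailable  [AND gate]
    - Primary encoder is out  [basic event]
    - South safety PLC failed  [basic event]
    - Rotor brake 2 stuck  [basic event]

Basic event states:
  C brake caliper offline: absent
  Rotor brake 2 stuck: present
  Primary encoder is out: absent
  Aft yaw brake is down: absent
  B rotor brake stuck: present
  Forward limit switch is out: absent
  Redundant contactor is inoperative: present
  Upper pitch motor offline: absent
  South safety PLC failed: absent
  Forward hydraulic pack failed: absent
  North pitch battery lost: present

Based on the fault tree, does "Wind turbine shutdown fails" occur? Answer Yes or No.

Yes

Safety chain lost [AND]: Redundant contactor is inoperative=occurs, C brake caliper offline=not → not all inputs occur → does not occur.
Converter path fails [AND]: B rotor brake stuck=occurs, Safety chain lost=not, Forward limit switch is out=not → not all inputs occur → does not occur.
Pitch system fails [OR]: Upper pitch motor offline=not, North pitch battery lost=occurs → at least one input occurs → occurs.
Yaw brake inoperative [OR]: Aft yaw brake is down=not, Pitch system fails=occurs, Forward hydraulic pack failed=not → at least one input occurs → occurs.
Emergency stop unavailable [AND]: Primary encoder is out=not, South safety PLC failed=not, Rotor brake 2 stuck=occurs → not all inputs occur → does not occur.
Wind turbine shutdown fails [OR]: Converter path fails=not, Yaw brake inoperative=occurs, Emergency stop unavailable=not → at least one input occurs → occurs.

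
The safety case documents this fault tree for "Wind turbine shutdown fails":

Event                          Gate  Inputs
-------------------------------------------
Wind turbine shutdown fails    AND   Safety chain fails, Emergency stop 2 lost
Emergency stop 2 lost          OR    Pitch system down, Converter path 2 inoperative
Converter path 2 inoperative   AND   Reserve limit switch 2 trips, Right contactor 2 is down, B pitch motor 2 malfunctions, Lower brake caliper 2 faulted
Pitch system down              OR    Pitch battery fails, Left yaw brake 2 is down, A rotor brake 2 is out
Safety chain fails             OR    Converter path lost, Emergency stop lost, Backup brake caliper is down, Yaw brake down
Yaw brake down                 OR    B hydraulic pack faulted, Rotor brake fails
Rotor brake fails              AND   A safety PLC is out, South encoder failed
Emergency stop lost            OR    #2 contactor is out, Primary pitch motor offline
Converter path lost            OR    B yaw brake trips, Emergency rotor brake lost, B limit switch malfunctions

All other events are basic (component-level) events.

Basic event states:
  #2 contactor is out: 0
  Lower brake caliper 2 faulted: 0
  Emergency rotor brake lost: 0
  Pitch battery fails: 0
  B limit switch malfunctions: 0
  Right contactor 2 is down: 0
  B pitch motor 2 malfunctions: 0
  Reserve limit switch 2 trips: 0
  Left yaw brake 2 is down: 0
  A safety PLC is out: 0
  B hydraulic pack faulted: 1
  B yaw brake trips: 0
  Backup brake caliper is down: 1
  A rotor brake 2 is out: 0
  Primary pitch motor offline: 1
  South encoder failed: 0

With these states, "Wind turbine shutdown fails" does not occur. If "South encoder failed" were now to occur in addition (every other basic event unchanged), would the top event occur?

No

Counterfactual: set "South encoder failed" to occurred.
Converter path lost [OR]: B yaw brake trips=not, Emergency rotor brake lost=not, B limit switch malfunctions=not → no input occurs → does not occur.
Emergency stop lost [OR]: #2 contactor is out=not, Primary pitch motor offline=occurs → at least one input occurs → occurs.
Rotor brake fails [AND]: A safety PLC is out=not, South encoder failed=occurs → not all inputs occur → does not occur.
Yaw brake down [OR]: B hydraulic pack faulted=occurs, Rotor brake fails=not → at least one input occurs → occurs.
Safety chain fails [OR]: Converter path lost=not, Emergency stop lost=occurs, Backup brake caliper is down=occurs, Yaw brake down=occurs → at least one input occurs → occurs.
Pitch system down [OR]: Pitch battery fails=not, Left yaw brake 2 is down=not, A rotor brake 2 is out=not → no input occurs → does not occur.
Converter path 2 inoperative [AND]: Reserve limit switch 2 trips=not, Right contactor 2 is down=not, B pitch motor 2 malfunctions=not, Lower brake caliper 2 faulted=not → not all inputs occur → does not occur.
Emergency stop 2 lost [OR]: Pitch system down=not, Converter path 2 inoperative=not → no input occurs → does not occur.
Wind turbine shutdown fails [AND]: Safety chain fails=occurs, Emergency stop 2 lost=not → not all inputs occur → does not occur.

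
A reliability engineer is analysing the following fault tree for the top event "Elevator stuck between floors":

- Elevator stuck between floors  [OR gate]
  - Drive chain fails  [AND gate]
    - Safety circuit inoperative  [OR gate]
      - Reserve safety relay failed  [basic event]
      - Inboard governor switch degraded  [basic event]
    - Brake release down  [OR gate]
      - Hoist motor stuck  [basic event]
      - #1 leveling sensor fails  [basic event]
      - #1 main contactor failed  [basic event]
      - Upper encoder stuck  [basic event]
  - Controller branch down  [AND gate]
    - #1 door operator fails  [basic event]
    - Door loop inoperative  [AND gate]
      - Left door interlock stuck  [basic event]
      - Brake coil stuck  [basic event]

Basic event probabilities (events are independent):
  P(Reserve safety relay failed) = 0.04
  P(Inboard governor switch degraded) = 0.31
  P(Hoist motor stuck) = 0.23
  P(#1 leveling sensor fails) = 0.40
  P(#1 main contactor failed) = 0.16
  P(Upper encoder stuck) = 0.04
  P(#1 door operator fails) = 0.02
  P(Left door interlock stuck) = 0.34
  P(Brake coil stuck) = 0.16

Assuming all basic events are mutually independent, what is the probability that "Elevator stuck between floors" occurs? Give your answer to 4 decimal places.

0.2127

P(Safety circuit inoperative) [OR] = 1 − (1−0.04) × (1−0.31) = 0.337600
P(Brake release down) [OR] = 1 − (1−0.23) × (1−0.40) × (1−0.16) × (1−0.04) = 0.627443
P(Drive chain fails) [AND] = 0.337600 × 0.627443 = 0.211825
P(Door loop inoperative) [AND] = 0.34 × 0.16 = 0.054400
P(Controller branch down) [AND] = 0.02 × 0.054400 = 0.001088
P(Elevator stuck between floors) [OR] = 1 − (1−0.211825) × (1−0.001088) = 0.212683
Rounded to 4 decimal places: P(Elevator stuck between floors) ≈ 0.2127.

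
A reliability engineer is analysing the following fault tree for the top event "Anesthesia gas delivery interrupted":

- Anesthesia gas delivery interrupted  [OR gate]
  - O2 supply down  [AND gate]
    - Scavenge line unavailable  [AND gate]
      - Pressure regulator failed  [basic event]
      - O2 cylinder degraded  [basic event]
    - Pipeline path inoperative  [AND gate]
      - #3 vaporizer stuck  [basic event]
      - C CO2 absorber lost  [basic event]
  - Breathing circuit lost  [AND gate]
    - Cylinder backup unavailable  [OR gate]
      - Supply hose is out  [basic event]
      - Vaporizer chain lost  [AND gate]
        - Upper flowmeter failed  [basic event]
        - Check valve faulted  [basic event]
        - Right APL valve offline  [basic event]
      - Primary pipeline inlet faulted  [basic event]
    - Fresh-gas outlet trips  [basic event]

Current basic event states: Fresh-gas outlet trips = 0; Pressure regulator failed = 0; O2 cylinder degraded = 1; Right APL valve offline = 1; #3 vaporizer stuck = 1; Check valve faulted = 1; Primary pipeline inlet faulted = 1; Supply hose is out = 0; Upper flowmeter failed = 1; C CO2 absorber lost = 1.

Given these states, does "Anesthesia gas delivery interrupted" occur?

Scavenge line unavailable [AND]: Pressure regulator failed=not, O2 cylinder degraded=occurs → not all inputs occur → does not occur.
Pipeline path inoperative [AND]: #3 vaporizer stuck=occurs, C CO2 absorber lost=occurs → all inputs occur → occurs.
O2 supply down [AND]: Scavenge line unavailable=not, Pipeline path inoperative=occurs → not all inputs occur → does not occur.
Vaporizer chain lost [AND]: Upper flowmeter failed=occurs, Check valve faulted=occurs, Right APL valve offline=occurs → all inputs occur → occurs.
Cylinder backup unavailable [OR]: Supply hose is out=not, Vaporizer chain lost=occurs, Primary pipeline inlet faulted=occurs → at least one input occurs → occurs.
Breathing circuit lost [AND]: Cylinder backup unavailable=occurs, Fresh-gas outlet trips=not → not all inputs occur → does not occur.
Anesthesia gas delivery interrupted [OR]: O2 supply down=not, Breathing circuit lost=not → no input occurs → does not occur.

No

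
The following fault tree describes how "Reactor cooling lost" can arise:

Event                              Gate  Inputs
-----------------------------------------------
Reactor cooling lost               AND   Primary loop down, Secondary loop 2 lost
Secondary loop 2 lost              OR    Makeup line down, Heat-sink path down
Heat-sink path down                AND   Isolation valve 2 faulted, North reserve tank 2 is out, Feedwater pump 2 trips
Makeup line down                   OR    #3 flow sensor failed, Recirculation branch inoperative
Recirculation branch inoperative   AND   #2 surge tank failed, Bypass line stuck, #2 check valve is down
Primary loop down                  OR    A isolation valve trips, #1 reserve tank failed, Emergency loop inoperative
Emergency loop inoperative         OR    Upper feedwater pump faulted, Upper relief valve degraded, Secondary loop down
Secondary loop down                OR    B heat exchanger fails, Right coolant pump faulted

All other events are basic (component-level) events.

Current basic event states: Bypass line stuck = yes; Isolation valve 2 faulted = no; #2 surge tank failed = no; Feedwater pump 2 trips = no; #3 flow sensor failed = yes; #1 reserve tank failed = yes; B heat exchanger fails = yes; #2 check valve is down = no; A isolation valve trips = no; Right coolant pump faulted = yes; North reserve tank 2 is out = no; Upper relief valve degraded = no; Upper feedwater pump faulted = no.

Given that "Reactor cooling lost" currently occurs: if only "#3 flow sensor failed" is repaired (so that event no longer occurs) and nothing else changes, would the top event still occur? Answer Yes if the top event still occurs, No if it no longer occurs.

Counterfactual: set "#3 flow sensor failed" to not occurred.
Secondary loop down [OR]: B heat exchanger fails=occurs, Right coolant pump faulted=occurs → at least one input occurs → occurs.
Emergency loop inoperative [OR]: Upper feedwater pump faulted=not, Upper relief valve degraded=not, Secondary loop down=occurs → at least one input occurs → occurs.
Primary loop down [OR]: A isolation valve trips=not, #1 reserve tank failed=occurs, Emergency loop inoperative=occurs → at least one input occurs → occurs.
Recirculation branch inoperative [AND]: #2 surge tank failed=not, Bypass line stuck=occurs, #2 check valve is down=not → not all inputs occur → does not occur.
Makeup line down [OR]: #3 flow sensor failed=not, Recirculation branch inoperative=not → no input occurs → does not occur.
Heat-sink path down [AND]: Isolation valve 2 faulted=not, North reserve tank 2 is out=not, Feedwater pump 2 trips=not → not all inputs occur → does not occur.
Secondary loop 2 lost [OR]: Makeup line down=not, Heat-sink path down=not → no input occurs → does not occur.
Reactor cooling lost [AND]: Primary loop down=occurs, Secondary loop 2 lost=not → not all inputs occur → does not occur.

No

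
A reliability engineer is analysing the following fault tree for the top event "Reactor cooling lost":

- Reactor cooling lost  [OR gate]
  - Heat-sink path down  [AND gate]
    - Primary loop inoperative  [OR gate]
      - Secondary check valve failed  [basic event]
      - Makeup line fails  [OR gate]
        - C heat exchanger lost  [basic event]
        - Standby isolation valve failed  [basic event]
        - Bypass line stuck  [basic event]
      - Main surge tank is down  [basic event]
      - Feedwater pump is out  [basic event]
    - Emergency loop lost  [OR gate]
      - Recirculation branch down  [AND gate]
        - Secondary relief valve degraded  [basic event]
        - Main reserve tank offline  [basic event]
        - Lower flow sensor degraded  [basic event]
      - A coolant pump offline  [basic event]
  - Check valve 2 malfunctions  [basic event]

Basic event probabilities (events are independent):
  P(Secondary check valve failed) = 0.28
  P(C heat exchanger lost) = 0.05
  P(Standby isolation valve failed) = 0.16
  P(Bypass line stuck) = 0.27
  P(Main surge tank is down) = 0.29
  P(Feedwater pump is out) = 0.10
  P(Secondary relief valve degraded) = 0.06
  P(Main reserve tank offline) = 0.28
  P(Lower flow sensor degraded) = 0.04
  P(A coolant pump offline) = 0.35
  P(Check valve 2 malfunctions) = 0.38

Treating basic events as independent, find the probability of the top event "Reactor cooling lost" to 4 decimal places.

0.5390

P(Makeup line fails) [OR] = 1 − (1−0.05) × (1−0.16) × (1−0.27) = 0.417460
P(Primary loop inoperative) [OR] = 1 − (1−0.28) × (1−0.417460) × (1−0.29) × (1−0.10) = 0.731985
P(Recirculation branch down) [AND] = 0.06 × 0.28 × 0.04 = 0.000672
P(Emergency loop lost) [OR] = 1 − (1−0.000672) × (1−0.35) = 0.350437
P(Heat-sink path down) [AND] = 0.731985 × 0.350437 = 0.256515
P(Reactor cooling lost) [OR] = 1 − (1−0.256515) × (1−0.38) = 0.539039
Rounded to 4 decimal places: P(Reactor cooling lost) ≈ 0.5390.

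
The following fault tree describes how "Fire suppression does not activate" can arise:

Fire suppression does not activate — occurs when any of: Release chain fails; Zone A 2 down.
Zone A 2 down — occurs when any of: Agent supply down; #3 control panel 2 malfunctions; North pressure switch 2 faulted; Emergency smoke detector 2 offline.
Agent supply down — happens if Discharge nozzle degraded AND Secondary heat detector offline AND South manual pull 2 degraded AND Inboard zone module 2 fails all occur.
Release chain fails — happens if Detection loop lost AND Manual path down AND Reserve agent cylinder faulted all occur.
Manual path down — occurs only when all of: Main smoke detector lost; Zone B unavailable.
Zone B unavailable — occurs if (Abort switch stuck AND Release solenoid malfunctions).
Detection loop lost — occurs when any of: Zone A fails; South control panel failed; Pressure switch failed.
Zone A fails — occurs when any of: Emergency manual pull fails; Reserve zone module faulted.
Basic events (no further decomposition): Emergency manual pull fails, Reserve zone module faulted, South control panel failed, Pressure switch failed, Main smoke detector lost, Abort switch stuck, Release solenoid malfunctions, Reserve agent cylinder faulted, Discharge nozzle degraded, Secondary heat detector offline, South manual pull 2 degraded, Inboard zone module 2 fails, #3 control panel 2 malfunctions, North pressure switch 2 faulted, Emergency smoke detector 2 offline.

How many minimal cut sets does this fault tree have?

Zone A fails [OR]: union of children's cut sets → 2 cut set(s).
Detection loop lost [OR]: union of children's cut sets → 4 cut set(s).
Zone B unavailable [AND]: one cut set from each child combined → 1 × 1 = 1 cut set(s).
Manual path down [AND]: one cut set from each child combined → 1 × 1 = 1 cut set(s).
Release chain fails [AND]: one cut set from each child combined → 4 × 1 × 1 = 4 cut set(s).
Agent supply down [AND]: one cut set from each child combined → 1 × 1 × 1 × 1 = 1 cut set(s).
Zone A 2 down [OR]: union of children's cut sets → 4 cut set(s).
Fire suppression does not activate [OR]: union of children's cut sets → 8 cut set(s).
Minimal cut sets: {Abort switch stuck, Emergency manual pull fails, Main smoke detector lost, Release solenoid malfunctions, Reserve agent cylinder faulted}; {Abort switch stuck, Main smoke detector lost, Release solenoid malfunctions, Reserve agent cylinder faulted, Reserve zone module faulted}; {Abort switch stuck, Main smoke detector lost, Release solenoid malfunctions, Reserve agent cylinder faulted, South control panel failed}; {Abort switch stuck, Main smoke detector lost, Pressure switch failed, Release solenoid malfunctions, Reserve agent cylinder faulted}; {Discharge nozzle degraded, Inboard zone module 2 fails, Secondary heat detector offline, South manual pull 2 degraded}; {#3 control panel 2 malfunctions}; {North pressure switch 2 faulted}; {Emergency smoke detector 2 offline}.

8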